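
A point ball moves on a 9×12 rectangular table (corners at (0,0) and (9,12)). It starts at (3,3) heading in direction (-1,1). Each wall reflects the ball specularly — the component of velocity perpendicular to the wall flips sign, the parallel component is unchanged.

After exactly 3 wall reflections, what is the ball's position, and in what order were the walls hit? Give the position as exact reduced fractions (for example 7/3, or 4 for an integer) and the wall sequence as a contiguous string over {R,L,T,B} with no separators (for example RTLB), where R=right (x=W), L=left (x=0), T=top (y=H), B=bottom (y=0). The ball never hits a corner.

1. t=3 → L at (0,6); v=(1,1)
2. t=6 → T at (6,12); v=(1,-1)
3. t=3 → R at (9,9); v=(-1,-1)

Final position: (9,9)
Wall sequence: LTR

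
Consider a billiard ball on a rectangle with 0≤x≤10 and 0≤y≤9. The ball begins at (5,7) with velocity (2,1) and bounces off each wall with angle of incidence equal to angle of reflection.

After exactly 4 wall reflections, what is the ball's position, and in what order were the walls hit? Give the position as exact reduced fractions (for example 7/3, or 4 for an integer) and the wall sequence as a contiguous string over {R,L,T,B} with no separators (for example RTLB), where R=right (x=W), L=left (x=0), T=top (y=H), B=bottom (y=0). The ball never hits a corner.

Final position: (7,0)
Wall sequence: TRLB

1. t=2 → T at (9,9); v=(2,-1)
2. t=1/2 → R at (10,17/2); v=(-2,-1)
3. t=5 → L at (0,7/2); v=(2,-1)
4. t=7/2 → B at (7,0); v=(2,1)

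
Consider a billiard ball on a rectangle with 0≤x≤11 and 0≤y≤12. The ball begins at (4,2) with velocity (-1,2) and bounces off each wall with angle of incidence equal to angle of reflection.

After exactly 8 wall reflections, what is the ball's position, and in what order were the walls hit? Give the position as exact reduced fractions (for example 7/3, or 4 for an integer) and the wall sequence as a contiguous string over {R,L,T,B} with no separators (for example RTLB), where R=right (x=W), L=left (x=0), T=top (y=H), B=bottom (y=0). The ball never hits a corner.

1. t=4 → L at (0,10); v=(1,2)
2. t=1 → T at (1,12); v=(1,-2)
3. t=6 → B at (7,0); v=(1,2)
4. t=4 → R at (11,8); v=(-1,2)
5. t=2 → T at (9,12); v=(-1,-2)
6. t=6 → B at (3,0); v=(-1,2)
7. t=3 → L at (0,6); v=(1,2)
8. t=3 → T at (3,12); v=(1,-2)

Final position: (3,12)
Wall sequence: LTBRTBLT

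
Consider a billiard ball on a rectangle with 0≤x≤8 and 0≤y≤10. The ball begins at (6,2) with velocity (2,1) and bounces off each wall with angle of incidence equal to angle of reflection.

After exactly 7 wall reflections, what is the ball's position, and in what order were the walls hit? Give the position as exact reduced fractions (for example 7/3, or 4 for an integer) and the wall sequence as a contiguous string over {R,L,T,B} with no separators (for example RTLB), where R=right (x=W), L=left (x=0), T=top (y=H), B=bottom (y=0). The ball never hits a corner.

Final position: (6,0)
Wall sequence: RLTRLRB

1. t=1 → R at (8,3); v=(-2,1)
2. t=4 → L at (0,7); v=(2,1)
3. t=3 → T at (6,10); v=(2,-1)
4. t=1 → R at (8,9); v=(-2,-1)
5. t=4 → L at (0,5); v=(2,-1)
6. t=4 → R at (8,1); v=(-2,-1)
7. t=1 → B at (6,0); v=(-2,1)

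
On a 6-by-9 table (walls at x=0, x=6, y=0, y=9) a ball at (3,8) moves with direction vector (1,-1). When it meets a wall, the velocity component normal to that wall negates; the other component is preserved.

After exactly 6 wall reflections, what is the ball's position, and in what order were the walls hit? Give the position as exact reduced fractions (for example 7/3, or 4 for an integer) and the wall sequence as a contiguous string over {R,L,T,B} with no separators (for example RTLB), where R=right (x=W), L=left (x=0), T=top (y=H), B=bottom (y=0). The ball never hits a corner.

Final position: (0,5)
Wall sequence: RBLRTL

1. t=3 → R at (6,5); v=(-1,-1)
2. t=5 → B at (1,0); v=(-1,1)
3. t=1 → L at (0,1); v=(1,1)
4. t=6 → R at (6,7); v=(-1,1)
5. t=2 → T at (4,9); v=(-1,-1)
6. t=4 → L at (0,5); v=(1,-1)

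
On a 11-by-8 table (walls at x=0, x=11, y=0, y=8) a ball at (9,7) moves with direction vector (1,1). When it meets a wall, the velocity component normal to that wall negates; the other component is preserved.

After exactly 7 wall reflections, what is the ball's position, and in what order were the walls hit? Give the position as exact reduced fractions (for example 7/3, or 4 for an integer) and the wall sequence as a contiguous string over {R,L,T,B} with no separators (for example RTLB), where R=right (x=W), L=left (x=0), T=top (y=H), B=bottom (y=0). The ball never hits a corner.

Final position: (10,0)
Wall sequence: TRBLTRB

1. t=1 → T at (10,8); v=(1,-1)
2. t=1 → R at (11,7); v=(-1,-1)
3. t=7 → B at (4,0); v=(-1,1)
4. t=4 → L at (0,4); v=(1,1)
5. t=4 → T at (4,8); v=(1,-1)
6. t=7 → R at (11,1); v=(-1,-1)
7. t=1 → B at (10,0); v=(-1,1)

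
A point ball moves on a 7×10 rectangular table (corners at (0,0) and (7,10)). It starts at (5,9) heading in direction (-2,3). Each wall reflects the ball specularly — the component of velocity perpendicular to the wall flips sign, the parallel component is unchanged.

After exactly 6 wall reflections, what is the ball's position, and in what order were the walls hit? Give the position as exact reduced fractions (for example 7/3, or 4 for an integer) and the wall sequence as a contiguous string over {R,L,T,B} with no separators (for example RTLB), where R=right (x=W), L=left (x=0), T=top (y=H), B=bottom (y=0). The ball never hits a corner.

Final position: (0,5/2)
Wall sequence: TLBRTL

1. t=1/3 → T at (13/3,10); v=(-2,-3)
2. t=13/6 → L at (0,7/2); v=(2,-3)
3. t=7/6 → B at (7/3,0); v=(2,3)
4. t=7/3 → R at (7,7); v=(-2,3)
5. t=1 → T at (5,10); v=(-2,-3)
6. t=5/2 → L at (0,5/2); v=(2,-3)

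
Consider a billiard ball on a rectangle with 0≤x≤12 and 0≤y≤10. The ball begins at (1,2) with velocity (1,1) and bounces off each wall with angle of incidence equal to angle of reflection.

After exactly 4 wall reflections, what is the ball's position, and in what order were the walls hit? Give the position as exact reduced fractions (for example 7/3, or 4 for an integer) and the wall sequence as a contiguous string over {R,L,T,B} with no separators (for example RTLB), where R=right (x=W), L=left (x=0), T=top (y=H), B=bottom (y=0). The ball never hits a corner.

Final position: (0,5)
Wall sequence: TRBL

1. t=8 → T at (9,10); v=(1,-1)
2. t=3 → R at (12,7); v=(-1,-1)
3. t=7 → B at (5,0); v=(-1,1)
4. t=5 → L at (0,5); v=(1,1)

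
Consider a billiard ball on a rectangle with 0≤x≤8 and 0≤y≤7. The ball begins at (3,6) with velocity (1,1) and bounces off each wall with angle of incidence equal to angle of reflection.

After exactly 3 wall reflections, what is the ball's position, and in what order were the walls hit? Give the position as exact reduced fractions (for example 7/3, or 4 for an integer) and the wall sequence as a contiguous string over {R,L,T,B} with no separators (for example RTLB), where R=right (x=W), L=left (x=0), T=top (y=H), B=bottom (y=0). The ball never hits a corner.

Final position: (5,0)
Wall sequence: TRB

1. t=1 → T at (4,7); v=(1,-1)
2. t=4 → R at (8,3); v=(-1,-1)
3. t=3 → B at (5,0); v=(-1,1)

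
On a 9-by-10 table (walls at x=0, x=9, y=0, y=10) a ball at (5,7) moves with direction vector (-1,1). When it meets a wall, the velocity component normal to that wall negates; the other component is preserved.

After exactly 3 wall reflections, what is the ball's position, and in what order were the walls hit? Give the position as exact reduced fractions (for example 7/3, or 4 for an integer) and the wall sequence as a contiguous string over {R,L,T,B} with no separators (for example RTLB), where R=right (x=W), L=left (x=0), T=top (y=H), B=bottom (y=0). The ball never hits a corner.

1. t=3 → T at (2,10); v=(-1,-1)
2. t=2 → L at (0,8); v=(1,-1)
3. t=8 → B at (8,0); v=(1,1)

Final position: (8,0)
Wall sequence: TLB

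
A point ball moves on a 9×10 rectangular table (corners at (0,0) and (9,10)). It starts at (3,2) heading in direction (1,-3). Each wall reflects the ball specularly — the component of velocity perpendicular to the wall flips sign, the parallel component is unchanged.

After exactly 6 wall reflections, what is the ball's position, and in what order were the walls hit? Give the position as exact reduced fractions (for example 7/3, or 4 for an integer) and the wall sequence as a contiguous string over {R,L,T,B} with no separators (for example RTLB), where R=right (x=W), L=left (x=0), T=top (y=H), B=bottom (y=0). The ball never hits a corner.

Final position: (1,0)
Wall sequence: BTRBTB

1. t=2/3 → B at (11/3,0); v=(1,3)
2. t=10/3 → T at (7,10); v=(1,-3)
3. t=2 → R at (9,4); v=(-1,-3)
4. t=4/3 → B at (23/3,0); v=(-1,3)
5. t=10/3 → T at (13/3,10); v=(-1,-3)
6. t=10/3 → B at (1,0); v=(-1,3)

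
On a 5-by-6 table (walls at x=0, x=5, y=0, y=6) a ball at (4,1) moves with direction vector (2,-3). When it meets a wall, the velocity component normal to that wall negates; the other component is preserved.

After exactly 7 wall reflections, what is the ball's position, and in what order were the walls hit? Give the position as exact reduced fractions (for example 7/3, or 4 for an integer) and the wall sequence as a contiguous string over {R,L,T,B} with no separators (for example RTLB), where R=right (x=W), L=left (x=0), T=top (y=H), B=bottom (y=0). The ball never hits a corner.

Final position: (10/3,6)
Wall sequence: BRTLBRT

1. t=1/3 → B at (14/3,0); v=(2,3)
2. t=1/6 → R at (5,1/2); v=(-2,3)
3. t=11/6 → T at (4/3,6); v=(-2,-3)
4. t=2/3 → L at (0,4); v=(2,-3)
5. t=4/3 → B at (8/3,0); v=(2,3)
6. t=7/6 → R at (5,7/2); v=(-2,3)
7. t=5/6 → T at (10/3,6); v=(-2,-3)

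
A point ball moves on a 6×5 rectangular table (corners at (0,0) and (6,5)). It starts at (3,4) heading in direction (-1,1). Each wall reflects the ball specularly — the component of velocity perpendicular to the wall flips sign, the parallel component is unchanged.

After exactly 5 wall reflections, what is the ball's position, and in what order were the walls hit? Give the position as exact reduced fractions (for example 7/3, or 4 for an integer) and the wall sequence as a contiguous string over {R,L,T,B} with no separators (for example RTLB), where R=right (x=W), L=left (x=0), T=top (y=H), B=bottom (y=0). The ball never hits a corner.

1. t=1 → T at (2,5); v=(-1,-1)
2. t=2 → L at (0,3); v=(1,-1)
3. t=3 → B at (3,0); v=(1,1)
4. t=3 → R at (6,3); v=(-1,1)
5. t=2 → T at (4,5); v=(-1,-1)

Final position: (4,5)
Wall sequence: TLBRT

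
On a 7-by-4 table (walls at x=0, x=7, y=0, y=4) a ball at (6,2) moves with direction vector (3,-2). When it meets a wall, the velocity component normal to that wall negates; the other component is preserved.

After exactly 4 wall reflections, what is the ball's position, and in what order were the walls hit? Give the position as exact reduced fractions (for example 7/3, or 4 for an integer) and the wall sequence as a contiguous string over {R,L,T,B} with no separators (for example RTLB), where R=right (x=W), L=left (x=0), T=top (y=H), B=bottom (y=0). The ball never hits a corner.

1. t=1/3 → R at (7,4/3); v=(-3,-2)
2. t=2/3 → B at (5,0); v=(-3,2)
3. t=5/3 → L at (0,10/3); v=(3,2)
4. t=1/3 → T at (1,4); v=(3,-2)

Final position: (1,4)
Wall sequence: RBLT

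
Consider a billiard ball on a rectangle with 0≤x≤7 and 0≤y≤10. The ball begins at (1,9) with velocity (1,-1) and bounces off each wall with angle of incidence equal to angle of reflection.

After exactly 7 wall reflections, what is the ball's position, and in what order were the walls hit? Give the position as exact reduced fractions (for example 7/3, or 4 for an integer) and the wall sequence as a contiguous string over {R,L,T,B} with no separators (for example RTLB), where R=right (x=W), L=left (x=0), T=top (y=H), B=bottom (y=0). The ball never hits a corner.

1. t=6 → R at (7,3); v=(-1,-1)
2. t=3 → B at (4,0); v=(-1,1)
3. t=4 → L at (0,4); v=(1,1)
4. t=6 → T at (6,10); v=(1,-1)
5. t=1 → R at (7,9); v=(-1,-1)
6. t=7 → L at (0,2); v=(1,-1)
7. t=2 → B at (2,0); v=(1,1)

Final position: (2,0)
Wall sequence: RBLTRLB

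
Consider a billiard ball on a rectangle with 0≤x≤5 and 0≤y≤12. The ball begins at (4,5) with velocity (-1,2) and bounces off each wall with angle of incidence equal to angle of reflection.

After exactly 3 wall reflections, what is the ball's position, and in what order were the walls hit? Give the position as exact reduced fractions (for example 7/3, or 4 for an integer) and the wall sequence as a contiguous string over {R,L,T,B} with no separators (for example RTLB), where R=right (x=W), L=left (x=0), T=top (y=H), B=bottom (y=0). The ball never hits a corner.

1. t=7/2 → T at (1/2,12); v=(-1,-2)
2. t=1/2 → L at (0,11); v=(1,-2)
3. t=5 → R at (5,1); v=(-1,-2)

Final position: (5,1)
Wall sequence: TLR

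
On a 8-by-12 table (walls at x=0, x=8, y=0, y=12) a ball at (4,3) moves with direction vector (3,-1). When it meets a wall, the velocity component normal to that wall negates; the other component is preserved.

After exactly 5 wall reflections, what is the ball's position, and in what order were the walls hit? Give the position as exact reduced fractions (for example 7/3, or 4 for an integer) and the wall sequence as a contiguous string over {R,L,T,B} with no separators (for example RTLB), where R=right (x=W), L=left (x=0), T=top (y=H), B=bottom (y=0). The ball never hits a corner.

1. t=4/3 → R at (8,5/3); v=(-3,-1)
2. t=5/3 → B at (3,0); v=(-3,1)
3. t=1 → L at (0,1); v=(3,1)
4. t=8/3 → R at (8,11/3); v=(-3,1)
5. t=8/3 → L at (0,19/3); v=(3,1)

Final position: (0,19/3)
Wall sequence: RBLRL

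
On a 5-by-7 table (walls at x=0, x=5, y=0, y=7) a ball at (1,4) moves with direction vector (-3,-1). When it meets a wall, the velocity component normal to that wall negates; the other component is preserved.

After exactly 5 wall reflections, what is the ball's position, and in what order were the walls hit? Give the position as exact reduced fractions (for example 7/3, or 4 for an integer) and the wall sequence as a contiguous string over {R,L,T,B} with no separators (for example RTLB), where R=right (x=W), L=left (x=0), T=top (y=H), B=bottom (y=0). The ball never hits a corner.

Final position: (5,4/3)
Wall sequence: LRLBR

1. t=1/3 → L at (0,11/3); v=(3,-1)
2. t=5/3 → R at (5,2); v=(-3,-1)
3. t=5/3 → L at (0,1/3); v=(3,-1)
4. t=1/3 → B at (1,0); v=(3,1)
5. t=4/3 → R at (5,4/3); v=(-3,1)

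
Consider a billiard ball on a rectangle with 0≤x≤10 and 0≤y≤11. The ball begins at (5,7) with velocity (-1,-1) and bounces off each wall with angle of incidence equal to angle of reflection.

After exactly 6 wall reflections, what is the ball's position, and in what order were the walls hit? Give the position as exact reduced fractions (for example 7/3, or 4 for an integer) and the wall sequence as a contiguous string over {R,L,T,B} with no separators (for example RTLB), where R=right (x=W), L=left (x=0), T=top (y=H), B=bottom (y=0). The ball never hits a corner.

1. t=5 → L at (0,2); v=(1,-1)
2. t=2 → B at (2,0); v=(1,1)
3. t=8 → R at (10,8); v=(-1,1)
4. t=3 → T at (7,11); v=(-1,-1)
5. t=7 → L at (0,4); v=(1,-1)
6. t=4 → B at (4,0); v=(1,1)

Final position: (4,0)
Wall sequence: LBRTLB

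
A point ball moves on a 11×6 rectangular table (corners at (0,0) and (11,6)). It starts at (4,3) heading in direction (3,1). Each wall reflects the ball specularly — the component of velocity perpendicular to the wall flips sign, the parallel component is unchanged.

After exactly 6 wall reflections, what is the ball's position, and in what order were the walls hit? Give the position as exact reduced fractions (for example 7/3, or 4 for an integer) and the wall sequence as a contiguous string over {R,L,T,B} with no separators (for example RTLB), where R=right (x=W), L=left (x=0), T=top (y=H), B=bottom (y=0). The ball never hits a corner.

Final position: (0,13/3)
Wall sequence: RTLBRL

1. t=7/3 → R at (11,16/3); v=(-3,1)
2. t=2/3 → T at (9,6); v=(-3,-1)
3. t=3 → L at (0,3); v=(3,-1)
4. t=3 → B at (9,0); v=(3,1)
5. t=2/3 → R at (11,2/3); v=(-3,1)
6. t=11/3 → L at (0,13/3); v=(3,1)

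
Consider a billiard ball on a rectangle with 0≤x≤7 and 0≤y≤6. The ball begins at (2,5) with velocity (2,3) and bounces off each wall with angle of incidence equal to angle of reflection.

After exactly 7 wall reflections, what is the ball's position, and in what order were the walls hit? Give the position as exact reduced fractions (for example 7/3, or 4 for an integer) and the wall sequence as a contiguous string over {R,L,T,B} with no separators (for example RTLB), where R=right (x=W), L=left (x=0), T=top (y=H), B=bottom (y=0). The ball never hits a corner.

1. t=1/3 → T at (8/3,6); v=(2,-3)
2. t=2 → B at (20/3,0); v=(2,3)
3. t=1/6 → R at (7,1/2); v=(-2,3)
4. t=11/6 → T at (10/3,6); v=(-2,-3)
5. t=5/3 → L at (0,1); v=(2,-3)
6. t=1/3 → B at (2/3,0); v=(2,3)
7. t=2 → T at (14/3,6); v=(2,-3)

Final position: (14/3,6)
Wall sequence: TBRTLBT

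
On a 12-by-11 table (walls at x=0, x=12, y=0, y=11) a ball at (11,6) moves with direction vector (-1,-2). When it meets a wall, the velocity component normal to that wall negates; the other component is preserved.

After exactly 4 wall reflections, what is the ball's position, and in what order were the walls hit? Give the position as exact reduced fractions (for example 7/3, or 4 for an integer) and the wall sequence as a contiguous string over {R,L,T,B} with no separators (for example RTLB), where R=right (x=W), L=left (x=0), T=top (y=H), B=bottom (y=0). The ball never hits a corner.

1. t=3 → B at (8,0); v=(-1,2)
2. t=11/2 → T at (5/2,11); v=(-1,-2)
3. t=5/2 → L at (0,6); v=(1,-2)
4. t=3 → B at (3,0); v=(1,2)

Final position: (3,0)
Wall sequence: BTLB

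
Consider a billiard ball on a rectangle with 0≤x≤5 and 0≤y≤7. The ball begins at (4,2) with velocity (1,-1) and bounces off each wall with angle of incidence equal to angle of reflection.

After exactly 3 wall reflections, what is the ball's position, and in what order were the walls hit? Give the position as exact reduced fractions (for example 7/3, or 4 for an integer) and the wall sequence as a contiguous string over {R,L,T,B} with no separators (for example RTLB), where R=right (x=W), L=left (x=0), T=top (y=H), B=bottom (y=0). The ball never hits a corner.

1. t=1 → R at (5,1); v=(-1,-1)
2. t=1 → B at (4,0); v=(-1,1)
3. t=4 → L at (0,4); v=(1,1)

Final position: (0,4)
Wall sequence: RBL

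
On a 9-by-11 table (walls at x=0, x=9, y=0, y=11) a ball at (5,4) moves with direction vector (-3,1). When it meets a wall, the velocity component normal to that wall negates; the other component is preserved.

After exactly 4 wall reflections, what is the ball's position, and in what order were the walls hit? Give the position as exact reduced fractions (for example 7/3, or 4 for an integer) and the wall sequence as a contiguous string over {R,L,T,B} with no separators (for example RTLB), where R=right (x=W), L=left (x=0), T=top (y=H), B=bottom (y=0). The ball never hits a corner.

1. t=5/3 → L at (0,17/3); v=(3,1)
2. t=3 → R at (9,26/3); v=(-3,1)
3. t=7/3 → T at (2,11); v=(-3,-1)
4. t=2/3 → L at (0,31/3); v=(3,-1)

Final position: (0,31/3)
Wall sequence: LRTL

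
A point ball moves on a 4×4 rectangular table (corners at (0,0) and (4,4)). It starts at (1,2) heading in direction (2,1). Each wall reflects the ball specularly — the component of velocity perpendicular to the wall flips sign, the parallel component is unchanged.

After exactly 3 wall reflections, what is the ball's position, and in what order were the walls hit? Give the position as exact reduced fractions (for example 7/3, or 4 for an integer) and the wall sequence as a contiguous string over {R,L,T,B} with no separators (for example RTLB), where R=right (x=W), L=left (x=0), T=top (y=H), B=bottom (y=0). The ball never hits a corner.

1. t=3/2 → R at (4,7/2); v=(-2,1)
2. t=1/2 → T at (3,4); v=(-2,-1)
3. t=3/2 → L at (0,5/2); v=(2,-1)

Final position: (0,5/2)
Wall sequence: RTL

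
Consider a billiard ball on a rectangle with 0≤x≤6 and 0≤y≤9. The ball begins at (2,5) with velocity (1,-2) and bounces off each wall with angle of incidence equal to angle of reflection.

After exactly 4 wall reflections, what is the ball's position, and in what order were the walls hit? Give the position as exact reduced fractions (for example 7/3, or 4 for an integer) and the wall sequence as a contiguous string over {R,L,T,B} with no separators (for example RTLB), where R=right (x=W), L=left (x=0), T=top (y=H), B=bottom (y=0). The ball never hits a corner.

1. t=5/2 → B at (9/2,0); v=(1,2)
2. t=3/2 → R at (6,3); v=(-1,2)
3. t=3 → T at (3,9); v=(-1,-2)
4. t=3 → L at (0,3); v=(1,-2)

Final position: (0,3)
Wall sequence: BRTL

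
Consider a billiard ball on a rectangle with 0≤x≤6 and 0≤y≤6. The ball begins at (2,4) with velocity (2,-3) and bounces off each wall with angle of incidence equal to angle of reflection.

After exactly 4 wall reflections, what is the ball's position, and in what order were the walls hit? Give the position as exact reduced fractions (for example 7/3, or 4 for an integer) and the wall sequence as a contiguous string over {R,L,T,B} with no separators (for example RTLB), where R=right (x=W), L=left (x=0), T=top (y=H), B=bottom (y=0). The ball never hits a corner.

Final position: (0,1)
Wall sequence: BRTL

1. t=4/3 → B at (14/3,0); v=(2,3)
2. t=2/3 → R at (6,2); v=(-2,3)
3. t=4/3 → T at (10/3,6); v=(-2,-3)
4. t=5/3 → L at (0,1); v=(2,-3)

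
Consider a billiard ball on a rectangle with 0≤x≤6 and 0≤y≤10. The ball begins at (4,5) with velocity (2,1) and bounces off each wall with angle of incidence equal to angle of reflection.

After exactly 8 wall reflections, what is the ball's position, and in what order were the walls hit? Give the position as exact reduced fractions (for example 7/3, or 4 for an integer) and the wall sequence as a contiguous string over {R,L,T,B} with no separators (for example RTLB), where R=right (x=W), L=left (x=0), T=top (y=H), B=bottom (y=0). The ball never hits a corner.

Final position: (0,1)
Wall sequence: RLTRLRBL

1. t=1 → R at (6,6); v=(-2,1)
2. t=3 → L at (0,9); v=(2,1)
3. t=1 → T at (2,10); v=(2,-1)
4. t=2 → R at (6,8); v=(-2,-1)
5. t=3 → L at (0,5); v=(2,-1)
6. t=3 → R at (6,2); v=(-2,-1)
7. t=2 → B at (2,0); v=(-2,1)
8. t=1 → L at (0,1); v=(2,1)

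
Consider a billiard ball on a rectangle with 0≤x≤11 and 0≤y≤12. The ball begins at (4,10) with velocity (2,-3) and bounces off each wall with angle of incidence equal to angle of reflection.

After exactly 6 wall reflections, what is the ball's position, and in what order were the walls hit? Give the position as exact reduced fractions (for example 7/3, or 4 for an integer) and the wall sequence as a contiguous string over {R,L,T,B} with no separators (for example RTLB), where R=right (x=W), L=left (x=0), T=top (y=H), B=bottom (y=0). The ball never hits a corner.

Final position: (11,19/2)
Wall sequence: BRTLBR

1. t=10/3 → B at (32/3,0); v=(2,3)
2. t=1/6 → R at (11,1/2); v=(-2,3)
3. t=23/6 → T at (10/3,12); v=(-2,-3)
4. t=5/3 → L at (0,7); v=(2,-3)
5. t=7/3 → B at (14/3,0); v=(2,3)
6. t=19/6 → R at (11,19/2); v=(-2,3)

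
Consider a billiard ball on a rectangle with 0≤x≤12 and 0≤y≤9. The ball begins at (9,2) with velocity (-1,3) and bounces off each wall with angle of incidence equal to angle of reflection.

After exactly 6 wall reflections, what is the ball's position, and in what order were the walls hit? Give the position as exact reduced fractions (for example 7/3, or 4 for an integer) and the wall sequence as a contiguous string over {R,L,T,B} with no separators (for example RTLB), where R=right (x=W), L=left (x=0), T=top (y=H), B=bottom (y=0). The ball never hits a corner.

1. t=7/3 → T at (20/3,9); v=(-1,-3)
2. t=3 → B at (11/3,0); v=(-1,3)
3. t=3 → T at (2/3,9); v=(-1,-3)
4. t=2/3 → L at (0,7); v=(1,-3)
5. t=7/3 → B at (7/3,0); v=(1,3)
6. t=3 → T at (16/3,9); v=(1,-3)

Final position: (16/3,9)
Wall sequence: TBTLBT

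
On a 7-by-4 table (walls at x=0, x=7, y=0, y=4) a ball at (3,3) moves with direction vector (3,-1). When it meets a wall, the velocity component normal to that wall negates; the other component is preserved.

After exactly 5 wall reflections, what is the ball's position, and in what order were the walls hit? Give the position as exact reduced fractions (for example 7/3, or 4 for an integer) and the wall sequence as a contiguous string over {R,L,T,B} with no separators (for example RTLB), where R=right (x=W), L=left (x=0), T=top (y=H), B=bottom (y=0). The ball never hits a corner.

Final position: (4,4)
Wall sequence: RBLRT

1. t=4/3 → R at (7,5/3); v=(-3,-1)
2. t=5/3 → B at (2,0); v=(-3,1)
3. t=2/3 → L at (0,2/3); v=(3,1)
4. t=7/3 → R at (7,3); v=(-3,1)
5. t=1 → T at (4,4); v=(-3,-1)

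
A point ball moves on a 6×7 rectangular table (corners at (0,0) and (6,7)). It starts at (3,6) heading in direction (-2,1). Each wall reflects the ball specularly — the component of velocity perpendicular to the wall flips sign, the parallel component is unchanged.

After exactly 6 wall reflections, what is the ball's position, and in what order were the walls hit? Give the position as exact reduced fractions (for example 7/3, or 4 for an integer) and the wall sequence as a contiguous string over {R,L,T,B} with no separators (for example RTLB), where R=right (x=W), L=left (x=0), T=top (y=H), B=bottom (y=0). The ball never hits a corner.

Final position: (6,5/2)
Wall sequence: TLRLBR

1. t=1 → T at (1,7); v=(-2,-1)
2. t=1/2 → L at (0,13/2); v=(2,-1)
3. t=3 → R at (6,7/2); v=(-2,-1)
4. t=3 → L at (0,1/2); v=(2,-1)
5. t=1/2 → B at (1,0); v=(2,1)
6. t=5/2 → R at (6,5/2); v=(-2,1)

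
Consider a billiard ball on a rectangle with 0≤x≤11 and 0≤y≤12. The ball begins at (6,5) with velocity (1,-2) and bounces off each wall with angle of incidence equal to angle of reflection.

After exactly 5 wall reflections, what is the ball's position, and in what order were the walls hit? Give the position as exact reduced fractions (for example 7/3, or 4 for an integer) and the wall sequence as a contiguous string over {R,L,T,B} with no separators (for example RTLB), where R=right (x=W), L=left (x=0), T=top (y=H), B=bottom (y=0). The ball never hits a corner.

1. t=5/2 → B at (17/2,0); v=(1,2)
2. t=5/2 → R at (11,5); v=(-1,2)
3. t=7/2 → T at (15/2,12); v=(-1,-2)
4. t=6 → B at (3/2,0); v=(-1,2)
5. t=3/2 → L at (0,3); v=(1,2)

Final position: (0,3)
Wall sequence: BRTBL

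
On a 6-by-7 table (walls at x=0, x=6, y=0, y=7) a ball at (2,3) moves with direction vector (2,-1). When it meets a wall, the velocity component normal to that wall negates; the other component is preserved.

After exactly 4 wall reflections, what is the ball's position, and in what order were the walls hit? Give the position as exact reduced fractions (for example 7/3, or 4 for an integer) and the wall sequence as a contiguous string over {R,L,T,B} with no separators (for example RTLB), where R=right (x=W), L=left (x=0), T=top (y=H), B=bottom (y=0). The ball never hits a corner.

1. t=2 → R at (6,1); v=(-2,-1)
2. t=1 → B at (4,0); v=(-2,1)
3. t=2 → L at (0,2); v=(2,1)
4. t=3 → R at (6,5); v=(-2,1)

Final position: (6,5)
Wall sequence: RBLR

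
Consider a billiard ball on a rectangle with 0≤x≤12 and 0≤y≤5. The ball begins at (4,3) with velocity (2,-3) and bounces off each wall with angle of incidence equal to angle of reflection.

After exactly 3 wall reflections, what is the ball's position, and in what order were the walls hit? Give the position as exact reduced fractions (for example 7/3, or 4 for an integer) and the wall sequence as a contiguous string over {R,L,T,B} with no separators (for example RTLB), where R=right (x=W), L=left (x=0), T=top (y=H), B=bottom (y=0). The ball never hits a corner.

Final position: (12,1)
Wall sequence: BTR

1. t=1 → B at (6,0); v=(2,3)
2. t=5/3 → T at (28/3,5); v=(2,-3)
3. t=4/3 → R at (12,1); v=(-2,-3)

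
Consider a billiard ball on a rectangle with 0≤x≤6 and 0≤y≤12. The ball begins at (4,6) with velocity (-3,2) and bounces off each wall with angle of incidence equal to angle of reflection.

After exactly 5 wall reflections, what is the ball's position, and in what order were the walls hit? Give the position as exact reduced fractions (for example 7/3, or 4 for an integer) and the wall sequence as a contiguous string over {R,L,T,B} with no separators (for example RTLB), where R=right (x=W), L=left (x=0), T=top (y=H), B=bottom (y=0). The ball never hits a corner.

1. t=4/3 → L at (0,26/3); v=(3,2)
2. t=5/3 → T at (5,12); v=(3,-2)
3. t=1/3 → R at (6,34/3); v=(-3,-2)
4. t=2 → L at (0,22/3); v=(3,-2)
5. t=2 → R at (6,10/3); v=(-3,-2)

Final position: (6,10/3)
Wall sequence: LTRLR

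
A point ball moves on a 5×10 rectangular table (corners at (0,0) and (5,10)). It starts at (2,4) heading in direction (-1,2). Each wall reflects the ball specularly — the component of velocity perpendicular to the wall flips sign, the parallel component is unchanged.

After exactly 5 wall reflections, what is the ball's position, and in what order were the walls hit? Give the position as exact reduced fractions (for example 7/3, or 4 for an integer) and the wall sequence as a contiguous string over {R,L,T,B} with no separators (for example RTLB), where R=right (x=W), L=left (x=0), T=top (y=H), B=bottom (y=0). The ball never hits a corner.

Final position: (0,8)
Wall sequence: LTRBL

1. t=2 → L at (0,8); v=(1,2)
2. t=1 → T at (1,10); v=(1,-2)
3. t=4 → R at (5,2); v=(-1,-2)
4. t=1 → B at (4,0); v=(-1,2)
5. t=4 → L at (0,8); v=(1,2)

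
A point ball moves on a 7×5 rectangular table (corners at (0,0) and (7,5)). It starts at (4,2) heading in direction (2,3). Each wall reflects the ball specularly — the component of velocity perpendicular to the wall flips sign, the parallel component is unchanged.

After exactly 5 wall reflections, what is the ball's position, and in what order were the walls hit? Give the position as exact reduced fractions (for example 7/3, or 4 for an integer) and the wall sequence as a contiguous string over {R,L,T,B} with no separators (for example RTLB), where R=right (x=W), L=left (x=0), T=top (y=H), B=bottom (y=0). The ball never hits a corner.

1. t=1 → T at (6,5); v=(2,-3)
2. t=1/2 → R at (7,7/2); v=(-2,-3)
3. t=7/6 → B at (14/3,0); v=(-2,3)
4. t=5/3 → T at (4/3,5); v=(-2,-3)
5. t=2/3 → L at (0,3); v=(2,-3)

Final position: (0,3)
Wall sequence: TRBTL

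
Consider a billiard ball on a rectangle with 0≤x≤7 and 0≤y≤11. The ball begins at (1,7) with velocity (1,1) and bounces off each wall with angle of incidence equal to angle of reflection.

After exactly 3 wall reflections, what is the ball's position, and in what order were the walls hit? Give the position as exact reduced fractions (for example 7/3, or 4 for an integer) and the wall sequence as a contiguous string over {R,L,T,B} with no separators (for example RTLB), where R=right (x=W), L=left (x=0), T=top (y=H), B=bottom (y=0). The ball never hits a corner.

Final position: (0,2)
Wall sequence: TRL

1. t=4 → T at (5,11); v=(1,-1)
2. t=2 → R at (7,9); v=(-1,-1)
3. t=7 → L at (0,2); v=(1,-1)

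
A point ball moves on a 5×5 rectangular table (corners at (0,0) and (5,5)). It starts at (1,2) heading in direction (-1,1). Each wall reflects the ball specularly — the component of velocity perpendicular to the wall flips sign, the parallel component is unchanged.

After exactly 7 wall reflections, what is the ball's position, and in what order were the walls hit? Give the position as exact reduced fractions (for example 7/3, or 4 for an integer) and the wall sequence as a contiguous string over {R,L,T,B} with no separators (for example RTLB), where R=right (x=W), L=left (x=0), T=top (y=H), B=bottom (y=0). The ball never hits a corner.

Final position: (5,2)
Wall sequence: LTRBLTR

1. t=1 → L at (0,3); v=(1,1)
2. t=2 → T at (2,5); v=(1,-1)
3. t=3 → R at (5,2); v=(-1,-1)
4. t=2 → B at (3,0); v=(-1,1)
5. t=3 → L at (0,3); v=(1,1)
6. t=2 → T at (2,5); v=(1,-1)
7. t=3 → R at (5,2); v=(-1,-1)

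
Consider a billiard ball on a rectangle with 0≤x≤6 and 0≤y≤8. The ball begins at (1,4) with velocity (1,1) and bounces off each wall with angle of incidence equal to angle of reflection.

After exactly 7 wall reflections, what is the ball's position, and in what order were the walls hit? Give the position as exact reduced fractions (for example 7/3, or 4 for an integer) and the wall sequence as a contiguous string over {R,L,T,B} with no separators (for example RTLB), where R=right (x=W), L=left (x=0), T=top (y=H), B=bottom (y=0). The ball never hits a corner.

1. t=4 → T at (5,8); v=(1,-1)
2. t=1 → R at (6,7); v=(-1,-1)
3. t=6 → L at (0,1); v=(1,-1)
4. t=1 → B at (1,0); v=(1,1)
5. t=5 → R at (6,5); v=(-1,1)
6. t=3 → T at (3,8); v=(-1,-1)
7. t=3 → L at (0,5); v=(1,-1)

Final position: (0,5)
Wall sequence: TRLBRTL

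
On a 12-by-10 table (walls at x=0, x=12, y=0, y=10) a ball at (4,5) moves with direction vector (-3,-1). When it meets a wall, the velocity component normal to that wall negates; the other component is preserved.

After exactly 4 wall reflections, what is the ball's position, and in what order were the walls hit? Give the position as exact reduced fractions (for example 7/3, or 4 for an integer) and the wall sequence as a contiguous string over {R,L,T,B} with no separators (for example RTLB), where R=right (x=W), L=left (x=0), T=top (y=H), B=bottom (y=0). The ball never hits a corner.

1. t=4/3 → L at (0,11/3); v=(3,-1)
2. t=11/3 → B at (11,0); v=(3,1)
3. t=1/3 → R at (12,1/3); v=(-3,1)
4. t=4 → L at (0,13/3); v=(3,1)

Final position: (0,13/3)
Wall sequence: LBRL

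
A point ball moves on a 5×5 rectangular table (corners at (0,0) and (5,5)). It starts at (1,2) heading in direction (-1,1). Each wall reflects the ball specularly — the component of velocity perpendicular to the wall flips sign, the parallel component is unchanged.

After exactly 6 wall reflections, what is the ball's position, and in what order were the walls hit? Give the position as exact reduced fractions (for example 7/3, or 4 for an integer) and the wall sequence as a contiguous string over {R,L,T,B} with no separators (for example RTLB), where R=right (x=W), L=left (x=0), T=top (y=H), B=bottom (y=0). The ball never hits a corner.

Final position: (2,5)
Wall sequence: LTRBLT

1. t=1 → L at (0,3); v=(1,1)
2. t=2 → T at (2,5); v=(1,-1)
3. t=3 → R at (5,2); v=(-1,-1)
4. t=2 → B at (3,0); v=(-1,1)
5. t=3 → L at (0,3); v=(1,1)
6. t=2 → T at (2,5); v=(1,-1)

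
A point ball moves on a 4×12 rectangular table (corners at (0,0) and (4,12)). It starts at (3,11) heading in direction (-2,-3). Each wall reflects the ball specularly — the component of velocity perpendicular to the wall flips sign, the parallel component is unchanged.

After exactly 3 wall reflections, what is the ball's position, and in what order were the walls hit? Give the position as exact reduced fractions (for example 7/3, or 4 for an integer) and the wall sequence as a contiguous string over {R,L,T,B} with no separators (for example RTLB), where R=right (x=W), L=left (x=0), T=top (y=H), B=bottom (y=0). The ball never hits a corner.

Final position: (11/3,0)
Wall sequence: LRB

1. t=3/2 → L at (0,13/2); v=(2,-3)
2. t=2 → R at (4,1/2); v=(-2,-3)
3. t=1/6 → B at (11/3,0); v=(-2,3)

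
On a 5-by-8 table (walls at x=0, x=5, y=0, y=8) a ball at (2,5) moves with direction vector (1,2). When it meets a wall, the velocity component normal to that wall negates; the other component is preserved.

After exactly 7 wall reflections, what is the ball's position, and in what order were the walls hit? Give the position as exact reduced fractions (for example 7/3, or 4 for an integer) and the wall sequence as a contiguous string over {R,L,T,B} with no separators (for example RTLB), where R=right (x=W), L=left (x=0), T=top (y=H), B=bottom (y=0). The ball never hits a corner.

1. t=3/2 → T at (7/2,8); v=(1,-2)
2. t=3/2 → R at (5,5); v=(-1,-2)
3. t=5/2 → B at (5/2,0); v=(-1,2)
4. t=5/2 → L at (0,5); v=(1,2)
5. t=3/2 → T at (3/2,8); v=(1,-2)
6. t=7/2 → R at (5,1); v=(-1,-2)
7. t=1/2 → B at (9/2,0); v=(-1,2)

Final position: (9/2,0)
Wall sequence: TRBLTRB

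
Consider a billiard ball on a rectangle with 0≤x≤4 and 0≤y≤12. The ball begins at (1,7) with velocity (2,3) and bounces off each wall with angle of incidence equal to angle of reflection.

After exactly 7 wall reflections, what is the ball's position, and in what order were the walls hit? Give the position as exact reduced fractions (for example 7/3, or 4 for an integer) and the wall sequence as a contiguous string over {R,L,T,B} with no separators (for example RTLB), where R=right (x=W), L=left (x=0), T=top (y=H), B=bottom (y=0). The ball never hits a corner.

Final position: (4,23/2)
Wall sequence: RTLRBLR

1. t=3/2 → R at (4,23/2); v=(-2,3)
2. t=1/6 → T at (11/3,12); v=(-2,-3)
3. t=11/6 → L at (0,13/2); v=(2,-3)
4. t=2 → R at (4,1/2); v=(-2,-3)
5. t=1/6 → B at (11/3,0); v=(-2,3)
6. t=11/6 → L at (0,11/2); v=(2,3)
7. t=2 → R at (4,23/2); v=(-2,3)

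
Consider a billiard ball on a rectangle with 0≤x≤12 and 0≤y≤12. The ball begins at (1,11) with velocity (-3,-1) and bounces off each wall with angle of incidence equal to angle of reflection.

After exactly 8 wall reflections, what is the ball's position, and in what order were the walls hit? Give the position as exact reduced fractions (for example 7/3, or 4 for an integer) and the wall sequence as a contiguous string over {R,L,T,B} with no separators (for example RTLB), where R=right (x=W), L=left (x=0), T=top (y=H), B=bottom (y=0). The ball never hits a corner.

1. t=1/3 → L at (0,32/3); v=(3,-1)
2. t=4 → R at (12,20/3); v=(-3,-1)
3. t=4 → L at (0,8/3); v=(3,-1)
4. t=8/3 → B at (8,0); v=(3,1)
5. t=4/3 → R at (12,4/3); v=(-3,1)
6. t=4 → L at (0,16/3); v=(3,1)
7. t=4 → R at (12,28/3); v=(-3,1)
8. t=8/3 → T at (4,12); v=(-3,-1)

Final position: (4,12)
Wall sequence: LRLBRLRT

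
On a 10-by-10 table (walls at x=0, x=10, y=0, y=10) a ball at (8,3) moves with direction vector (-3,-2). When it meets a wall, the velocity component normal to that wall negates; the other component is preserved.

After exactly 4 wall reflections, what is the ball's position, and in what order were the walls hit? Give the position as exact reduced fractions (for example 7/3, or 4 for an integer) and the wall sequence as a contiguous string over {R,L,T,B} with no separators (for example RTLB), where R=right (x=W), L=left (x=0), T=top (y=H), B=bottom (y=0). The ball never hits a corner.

Final position: (17/2,10)
Wall sequence: BLRT

1. t=3/2 → B at (7/2,0); v=(-3,2)
2. t=7/6 → L at (0,7/3); v=(3,2)
3. t=10/3 → R at (10,9); v=(-3,2)
4. t=1/2 → T at (17/2,10); v=(-3,-2)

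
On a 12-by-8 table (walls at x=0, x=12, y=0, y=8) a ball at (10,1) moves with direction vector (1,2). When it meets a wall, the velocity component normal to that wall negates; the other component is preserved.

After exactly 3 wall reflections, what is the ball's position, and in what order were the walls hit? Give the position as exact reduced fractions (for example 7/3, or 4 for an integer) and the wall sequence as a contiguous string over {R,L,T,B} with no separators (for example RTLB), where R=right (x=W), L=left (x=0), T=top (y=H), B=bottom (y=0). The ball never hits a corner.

1. t=2 → R at (12,5); v=(-1,2)
2. t=3/2 → T at (21/2,8); v=(-1,-2)
3. t=4 → B at (13/2,0); v=(-1,2)

Final position: (13/2,0)
Wall sequence: RTB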